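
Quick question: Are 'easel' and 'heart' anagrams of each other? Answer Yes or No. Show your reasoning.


Sorted letters of 'easel': 'aeels'
Sorted letters of 'heart': 'aehrt'
They do not match.

No


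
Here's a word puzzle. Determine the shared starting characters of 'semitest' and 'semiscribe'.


Compare from the start: 4 characters match: 'semi'. Mismatch at position 5: 't' vs 's'.

semi


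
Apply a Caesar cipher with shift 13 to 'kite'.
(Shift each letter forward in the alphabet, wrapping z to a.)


Shift each letter by 13: k -> x, i -> v, t -> g, e -> r. Result: 'xvgr'.

xvgr


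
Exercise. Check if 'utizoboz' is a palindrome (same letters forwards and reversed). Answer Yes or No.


Forward: 'utizoboz'
Reversed: 'zobozitu'
They differ.

No


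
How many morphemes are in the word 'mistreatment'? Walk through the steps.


Decomposition: mis- (prefix) + treat (root) + -ment (suffix) = 3 morpheme(s)

3 morphemes


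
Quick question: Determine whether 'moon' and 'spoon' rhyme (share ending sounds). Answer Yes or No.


Rime (stressed vowel + following sounds) of 'moon': -oon = /uːn/
Rime of 'spoon': -oon = /uːn/
/uːn/ and /uːn/ are the same ending sound, so the words rhyme.

Yes


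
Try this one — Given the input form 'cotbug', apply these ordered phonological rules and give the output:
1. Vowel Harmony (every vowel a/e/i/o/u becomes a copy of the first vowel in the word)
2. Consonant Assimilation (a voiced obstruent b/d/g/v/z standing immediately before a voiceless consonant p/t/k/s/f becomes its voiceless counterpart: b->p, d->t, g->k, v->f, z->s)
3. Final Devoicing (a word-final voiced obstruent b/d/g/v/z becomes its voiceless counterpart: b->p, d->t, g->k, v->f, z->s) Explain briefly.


Starting form: 'cotbug'
Rule 1: Vowel Harmony: all vowels become 'o' (matching first vowel). 'cotbug' -> 'cotbog'
Rule 2: Consonant Assimilation: no voiced obstruent (b/d/g/v/z) stands immediately before a voiceless consonant (p/t/k/s/f). No change.
Rule 3: Final Devoicing: word-final voiced obstruent 'g' becomes voiceless 'k'. 'cotbog' -> 'cotbok'
Final form: 'cotbok'

cotbok


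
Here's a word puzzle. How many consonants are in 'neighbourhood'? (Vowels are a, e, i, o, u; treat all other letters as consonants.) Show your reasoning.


Consonants in 'neighbourhood': n, g, h, b, r, h, d = 7 consonants.

7


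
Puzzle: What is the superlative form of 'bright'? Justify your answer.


Apply superlative formation (add -est): 'bright' -> 'brightest'.

brightest


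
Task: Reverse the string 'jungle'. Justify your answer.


Reverse 'jungle' character by character: 'elgnuj'.

elgnuj


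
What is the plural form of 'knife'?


Apply rule: Change -fe to -ves. 'knife' becomes 'knives'.

knives


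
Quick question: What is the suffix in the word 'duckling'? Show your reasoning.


The word 'duckling' = 'duck' (root) + '-ling' (suffix). The suffix is '-ling'.

ling


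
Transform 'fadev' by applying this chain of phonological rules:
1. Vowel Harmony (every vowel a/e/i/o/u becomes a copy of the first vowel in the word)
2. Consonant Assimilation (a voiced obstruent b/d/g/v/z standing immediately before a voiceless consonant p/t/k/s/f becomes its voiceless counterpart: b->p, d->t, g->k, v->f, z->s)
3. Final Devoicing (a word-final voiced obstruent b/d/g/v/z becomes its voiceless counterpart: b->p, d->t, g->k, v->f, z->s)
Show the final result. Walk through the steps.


Starting form: 'fadev'
Rule 1: Vowel Harmony: all vowels become 'a' (matching first vowel). 'fadev' -> 'fadav'
Rule 2: Consonant Assimilation: no voiced obstruent (b/d/g/v/z) stands immediately before a voiceless consonant (p/t/k/s/f). No change.
Rule 3: Final Devoicing: word-final voiced obstruent 'v' becomes voiceless 'f'. 'fadav' -> 'fadaf'
Final form: 'fadaf'

fadaf


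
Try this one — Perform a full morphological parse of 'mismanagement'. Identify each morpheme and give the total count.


Step 1: Identify prefix: 'mis' (meaning: wrongly)
Step 2: Identify root: 'manage'
Step 3: Identify suffix(es): 'ment'
Decomposition: mis- (prefix: wrongly) + manage (root) + -ment (suffix: action/result)
Total morphemes: 3

3 morphemes (mis- (prefix: wrongly) + manage (root) + -ment (suffix: action/result))


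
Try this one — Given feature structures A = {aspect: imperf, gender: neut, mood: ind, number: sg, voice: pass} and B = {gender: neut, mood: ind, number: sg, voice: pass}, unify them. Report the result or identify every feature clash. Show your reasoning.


Compare features:
aspect: A=imperf vs B=_ -> unified: imperf
gender: A=neut vs B=neut -> unified: neut
mood: A=ind vs B=ind -> unified: ind
number: A=sg vs B=sg -> unified: sg
voice: A=pass vs B=pass -> unified: pass
No clashes found.

Unified: {aspect: imperf, gender: neut, mood: ind, number: sg, voice: pass}


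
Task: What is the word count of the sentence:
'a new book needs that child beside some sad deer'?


Split into words: a | new | book | needs | that | child | beside | some | sad | deer = 10 words.

10


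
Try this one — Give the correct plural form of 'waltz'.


Apply rule: Add -es (sibilant/fricative ending). 'waltz' becomes 'waltzes'.

waltzes


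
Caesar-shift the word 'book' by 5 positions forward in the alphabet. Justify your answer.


Shift each letter by 5: b -> g, o -> t, o -> t, k -> p. Result: 'gttp'.

gttp


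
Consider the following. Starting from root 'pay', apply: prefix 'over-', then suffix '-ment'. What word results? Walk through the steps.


Step 1: Add prefix 'over-' to 'pay' = 'overpay'
Step 2: Add suffix '-ment' to 'overpay' = 'overpayment'

overpayment


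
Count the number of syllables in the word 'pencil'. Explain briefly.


Break 'pencil' into syllables: pen-cil -> pen | cil = 2 syllables

2 syllables


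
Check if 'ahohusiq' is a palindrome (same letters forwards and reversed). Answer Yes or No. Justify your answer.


Forward: 'ahohusiq'
Reversed: 'qisuhoha'
They differ.

No


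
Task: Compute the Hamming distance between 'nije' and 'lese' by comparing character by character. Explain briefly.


Alignment:
Position 1: 'n' vs 'l' = DIFFER
Position 2: 'i' vs 'e' = DIFFER
Position 3: 'j' vs 's' = DIFFER
Position 4: 'e' vs 'e' = match
Total differences: 3

3


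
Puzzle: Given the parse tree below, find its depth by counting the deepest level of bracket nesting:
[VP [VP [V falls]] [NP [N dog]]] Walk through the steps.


Count bracket nesting levels:
'[' at pos 0: depth = 1
'[' at pos 4: depth = 2
'[' at pos 8: depth = 3
'[' at pos 19: depth = 2
'[' at pos 23: depth = 3
Maximum depth reached: 3

3


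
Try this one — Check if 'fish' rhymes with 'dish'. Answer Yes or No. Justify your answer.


Rime (stressed vowel + following sounds) of 'fish': -ish = /ɪʃ/
Rime of 'dish': -ish = /ɪʃ/
/ɪʃ/ and /ɪʃ/ are the same ending sound, so the words rhyme.

Yes


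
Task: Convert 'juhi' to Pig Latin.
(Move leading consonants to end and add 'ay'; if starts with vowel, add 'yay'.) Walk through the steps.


'juhi': move consonant cluster 'j' to end and add 'ay': 'uhijay'.

uhijay


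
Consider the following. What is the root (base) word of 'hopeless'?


Remove suffix '-less' from 'hopeless' to get root 'hope'.

hope


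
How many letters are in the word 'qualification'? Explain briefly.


Spell out 'qualification' and number each letter: q(1), u(2), a(3), l(4), i(5), f(6), i(7), c(8), a(9), t(10), i(11), o(12), n(13). Total: 13 letters.

13


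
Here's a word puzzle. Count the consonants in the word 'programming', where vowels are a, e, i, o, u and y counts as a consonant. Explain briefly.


Consonants in 'programming': p, r, g, r, m, m, n, g = 8 consonants.

8


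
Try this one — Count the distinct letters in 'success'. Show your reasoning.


Unique letters in 'success': {c, e, s, u} = 4 distinct letters.

4


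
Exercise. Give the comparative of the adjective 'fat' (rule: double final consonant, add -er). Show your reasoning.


Apply comparative formation (double final consonant, add -er): 'fat' -> 'fatter'.

fatter


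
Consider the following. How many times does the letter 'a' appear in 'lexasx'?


Letter 'a' in 'lexasx': found at position(s) 4 = 1 occurrence(s).

1


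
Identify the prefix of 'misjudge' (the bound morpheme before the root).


The word 'misjudge' = 'mis' (prefix) + 'judge' (root). The prefix is 'mis'.

mis


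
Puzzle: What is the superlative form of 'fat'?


Apply superlative formation (double final consonant, add -est): 'fat' -> 'fattest'.

fattest


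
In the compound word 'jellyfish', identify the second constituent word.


Split 'jellyfish' into 'jelly' + 'fish'. The second part is 'fish'.

fish


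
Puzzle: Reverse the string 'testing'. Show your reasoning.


Reverse 'testing' character by character: 'gnitset'.

gnitset


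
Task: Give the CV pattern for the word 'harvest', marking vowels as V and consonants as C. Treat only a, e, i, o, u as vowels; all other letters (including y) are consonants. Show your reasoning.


Letter mapping: h = C, a = V, r = C, v = C, e = V, s = C, t = C.

CVCCVCC


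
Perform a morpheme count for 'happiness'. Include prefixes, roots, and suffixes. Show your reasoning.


Decomposition: happy (root) + -ness (suffix) = 2 morpheme(s)

2 morphemes


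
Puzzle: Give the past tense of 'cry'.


Apply rule: Change -y to -ied. 'cry' becomes 'cried'.

cried


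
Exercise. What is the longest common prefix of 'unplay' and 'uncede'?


Compare from the start: 2 characters match: 'un'. Mismatch at position 3: 'p' vs 'c'.

un


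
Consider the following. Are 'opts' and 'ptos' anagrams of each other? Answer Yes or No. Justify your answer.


Sorted letters of 'opts': 'opst'
Sorted letters of 'ptos': 'opst'
They match.

Yes


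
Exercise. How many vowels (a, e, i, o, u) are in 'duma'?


Vowels in 'duma': u, a = 2 vowels.

2


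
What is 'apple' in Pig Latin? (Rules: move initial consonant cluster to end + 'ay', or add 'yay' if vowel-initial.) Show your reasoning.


'apple' starts with a vowel, so add 'yay': 'appleyay'.

appleyay


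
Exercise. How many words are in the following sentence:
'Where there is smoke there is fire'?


Split into words: Where | there | is | smoke | there | is | fire = 7 words.

7


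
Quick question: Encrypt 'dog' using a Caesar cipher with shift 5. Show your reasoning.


Shift each letter by 5: d -> i, o -> t, g -> l. Result: 'itl'.

itl


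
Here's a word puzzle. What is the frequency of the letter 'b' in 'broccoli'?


Letter 'b' in 'broccoli': found at position(s) 1 = 1 occurrence(s).

1


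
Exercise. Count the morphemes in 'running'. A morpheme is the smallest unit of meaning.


Decomposition: run (root) + -ing (suffix) = 2 morpheme(s)

2 morphemes


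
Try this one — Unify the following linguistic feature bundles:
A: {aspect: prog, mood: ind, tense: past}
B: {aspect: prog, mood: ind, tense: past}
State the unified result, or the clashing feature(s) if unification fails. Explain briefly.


Compare features:
aspect: A=prog vs B=prog -> unified: prog
mood: A=ind vs B=ind -> unified: ind
tense: A=past vs B=past -> unified: past
No clashes found.

Unified: {aspect: prog, mood: ind, tense: past}


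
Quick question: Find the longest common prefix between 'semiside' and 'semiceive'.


Compare from the start: 4 characters match: 'semi'. Mismatch at position 5: 's' vs 'c'.

semi


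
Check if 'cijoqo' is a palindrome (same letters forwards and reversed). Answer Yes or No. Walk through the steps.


Forward: 'cijoqo'
Reversed: 'oqojic'
They differ.

No


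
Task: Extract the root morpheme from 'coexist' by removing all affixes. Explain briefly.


Remove prefix 'co' from 'coexist' to get root 'exist'.

exist


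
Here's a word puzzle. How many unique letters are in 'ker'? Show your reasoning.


Unique letters in 'ker': {e, k, r} = 3 distinct letters.

3


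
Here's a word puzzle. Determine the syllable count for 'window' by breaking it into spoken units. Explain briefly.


Break 'window' into syllables: win-dow -> win | dow = 2 syllables

2 syllables


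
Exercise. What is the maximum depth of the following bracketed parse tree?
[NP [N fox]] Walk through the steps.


Count bracket nesting levels:
'[' at pos 0: depth = 1
'[' at pos 4: depth = 2
Maximum depth reached: 2

2


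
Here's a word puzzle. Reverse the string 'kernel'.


Reverse 'kernel' character by character: 'lenrek'.

lenrek


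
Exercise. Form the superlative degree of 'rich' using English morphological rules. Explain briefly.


Apply superlative formation (add -est): 'rich' -> 'richest'.

richest


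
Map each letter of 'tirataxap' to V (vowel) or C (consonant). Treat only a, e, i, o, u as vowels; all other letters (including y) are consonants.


Letter mapping: t = C, i = V, r = C, a = V, t = C, a = V, x = C, a = V, p = C.

CVCVCVCVC


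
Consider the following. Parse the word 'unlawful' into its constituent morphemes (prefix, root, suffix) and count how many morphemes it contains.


Step 1: Identify prefix: 'un' (meaning: not/reverse)
Step 2: Identify root: 'law'
Step 3: Identify suffix(es): 'ful'
Decomposition: un- (prefix: not/reverse) + law (root) + -ful (suffix: full of)
Total morphemes: 3

3 morphemes (un- (prefix: not/reverse) + law (root) + -ful (suffix: full of))


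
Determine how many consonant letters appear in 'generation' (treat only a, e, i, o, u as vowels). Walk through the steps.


Consonants in 'generation': g, n, r, t, n = 5 consonants.

5


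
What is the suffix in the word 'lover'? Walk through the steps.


The word 'lover' = 'love' (root) + '-er' (suffix). The suffix is '-er'.

er


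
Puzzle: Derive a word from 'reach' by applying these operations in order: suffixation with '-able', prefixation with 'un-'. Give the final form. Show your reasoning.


Step 1: Add suffix '-able' to 'reach' = 'reachable'
Step 2: Add prefix 'un-' to 'reachable' = 'unreachable'

unreachable


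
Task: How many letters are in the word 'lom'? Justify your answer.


Spell out 'lom' and number each letter: l(1), o(2), m(3). Total: 3 letters.

3


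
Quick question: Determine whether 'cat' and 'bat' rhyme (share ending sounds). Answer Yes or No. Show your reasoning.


Rime (stressed vowel + following sounds) of 'cat': -at = /æt/
Rime of 'bat': -at = /æt/
/æt/ and /æt/ are the same ending sound, so the words rhyme.

Yes


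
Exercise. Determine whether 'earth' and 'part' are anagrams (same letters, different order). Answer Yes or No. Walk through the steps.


Sorted letters of 'earth': 'aehrt'
Sorted letters of 'part': 'aprt'
They do not match.

No


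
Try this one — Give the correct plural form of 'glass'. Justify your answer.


Apply rule: Add -es (sibilant/fricative ending). 'glass' becomes 'glasses'.

glasses


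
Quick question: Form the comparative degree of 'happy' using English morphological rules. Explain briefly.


Apply comparative formation (consonant + y: change y to i, add -er): 'happy' -> 'happier'.

happier


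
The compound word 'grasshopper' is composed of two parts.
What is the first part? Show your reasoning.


Split 'grasshopper' into 'grass' + 'hopper'. The first part is 'grass'.

grass


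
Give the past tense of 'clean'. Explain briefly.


Apply rule: Add -ed. 'clean' becomes 'cleaned'.

cleaned


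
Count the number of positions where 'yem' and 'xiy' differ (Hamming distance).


Alignment:
Position 1: 'y' vs 'x' = DIFFER
Position 2: 'e' vs 'i' = DIFFER
Position 3: 'm' vs 'y' = DIFFER
Total differences: 3

3


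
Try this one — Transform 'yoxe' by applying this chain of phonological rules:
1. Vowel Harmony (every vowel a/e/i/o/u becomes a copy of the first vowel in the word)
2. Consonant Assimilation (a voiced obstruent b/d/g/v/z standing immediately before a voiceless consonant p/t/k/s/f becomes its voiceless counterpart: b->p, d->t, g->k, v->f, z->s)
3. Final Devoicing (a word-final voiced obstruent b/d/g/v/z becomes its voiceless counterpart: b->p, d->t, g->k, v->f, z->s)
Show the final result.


Starting form: 'yoxe'
Rule 1: Vowel Harmony: all vowels become 'o' (matching first vowel). 'yoxe' -> 'yoxo'
Rule 2: Consonant Assimilation: no voiced obstruent (b/d/g/v/z) stands immediately before a voiceless consonant (p/t/k/s/f). No change.
Rule 3: Final Devoicing: the word ends in the vowel 'o', not a consonant. No change.
Final form: 'yoxo'

yoxo


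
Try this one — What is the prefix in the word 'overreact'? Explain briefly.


The word 'overreact' = 'over' (prefix) + 'react' (root). The prefix is 'over'.

over


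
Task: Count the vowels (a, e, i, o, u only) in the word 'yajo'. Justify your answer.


Vowels in 'yajo': a, o = 2 vowels.

2


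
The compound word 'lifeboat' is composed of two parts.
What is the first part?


Split 'lifeboat' into 'life' + 'boat'. The first part is 'life'.

life


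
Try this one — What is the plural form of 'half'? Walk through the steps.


Apply rule: Change -f to -ves. 'half' becomes 'halves'.

halves


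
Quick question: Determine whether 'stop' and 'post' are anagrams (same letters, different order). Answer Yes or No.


Sorted letters of 'stop': 'opst'
Sorted letters of 'post': 'opst'
They match.

Yes


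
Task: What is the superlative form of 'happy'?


Apply superlative formation (consonant + y: change y to i, add -est): 'happy' -> 'happiest'.

happiest


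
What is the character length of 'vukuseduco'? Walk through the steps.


Spell out 'vukuseduco' and number each letter: v(1), u(2), k(3), u(4), s(5), e(6), d(7), u(8), c(9), o(10). Total: 10 letters.

10


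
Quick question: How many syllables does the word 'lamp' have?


Break 'lamp' into syllables: lamp -> lamp = 1 syllable

1 syllable


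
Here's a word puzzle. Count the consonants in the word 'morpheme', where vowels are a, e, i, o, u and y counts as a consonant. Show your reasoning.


Consonants in 'morpheme': m, r, p, h, m = 5 consonants.

5


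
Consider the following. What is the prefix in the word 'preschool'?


The word 'preschool' = 'pre' (prefix) + 'school' (root). The prefix is 'pre'.

pre


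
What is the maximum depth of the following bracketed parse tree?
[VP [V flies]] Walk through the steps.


Count bracket nesting levels:
'[' at pos 0: depth = 1
'[' at pos 4: depth = 2
Maximum depth reached: 2

2


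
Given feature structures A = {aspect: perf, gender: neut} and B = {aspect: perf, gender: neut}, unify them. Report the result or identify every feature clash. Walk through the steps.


Compare features:
aspect: A=perf vs B=perf -> unified: perf
gender: A=neut vs B=neut -> unified: neut
No clashes found.

Unified: {aspect: perf, gender: neut}


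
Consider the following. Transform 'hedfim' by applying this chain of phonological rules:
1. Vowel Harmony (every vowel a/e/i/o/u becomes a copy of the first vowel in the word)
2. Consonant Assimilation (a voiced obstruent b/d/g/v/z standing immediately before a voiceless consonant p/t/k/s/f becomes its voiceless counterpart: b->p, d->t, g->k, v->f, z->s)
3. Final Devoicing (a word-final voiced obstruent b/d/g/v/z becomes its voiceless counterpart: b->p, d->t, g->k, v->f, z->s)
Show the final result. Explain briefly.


Starting form: 'hedfim'
Rule 1: Vowel Harmony: all vowels become 'e' (matching first vowel). 'hedfim' -> 'hedfem'
Rule 2: Consonant Assimilation: voiced obstruent before voiceless consonant becomes voiceless ('df' -> 'tf'). 'hedfem' -> 'hetfem'
Rule 3: Final Devoicing: final consonant 'm' is not one of the voiced obstruents b/d/g/v/z. No change.
Final form: 'hetfem'

hetfem


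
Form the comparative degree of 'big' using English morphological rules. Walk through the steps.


Apply comparative formation (double final consonant, add -er): 'big' -> 'bigger'.

bigger


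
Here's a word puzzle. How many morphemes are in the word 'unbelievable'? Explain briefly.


Decomposition: un- (prefix) + believe (root) + -able (suffix) = 3 morpheme(s)

3 morphemes


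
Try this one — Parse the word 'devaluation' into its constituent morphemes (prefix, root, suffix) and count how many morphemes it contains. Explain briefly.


Step 1: Identify prefix: 'de' (meaning: reverse/remove)
Step 2: Identify root: 'value'
Step 3: Identify suffix(es): 'ation'
Decomposition: de- (prefix: reverse/remove) + value (root) + -ation (suffix: act of)
Total morphemes: 3

3 morphemes (de- (prefix: reverse/remove) + value (root) + -ation (suffix: act of))


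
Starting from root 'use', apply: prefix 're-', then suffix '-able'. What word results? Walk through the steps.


Step 1: Add prefix 're-' to 'use' = 'reuse'
Step 2: Add suffix '-able' to 'reuse' = 'reusable'

reusable


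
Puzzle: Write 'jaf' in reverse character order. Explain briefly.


Reverse 'jaf' character by character: 'faj'.

faj


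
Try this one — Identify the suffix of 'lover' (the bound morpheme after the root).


The word 'lover' = 'love' (root) + '-er' (suffix). The suffix is '-er'.

er


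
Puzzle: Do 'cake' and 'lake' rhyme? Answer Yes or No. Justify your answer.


Rime (stressed vowel + following sounds) of 'cake': -ake = /eɪk/
Rime of 'lake': -ake = /eɪk/
/eɪk/ and /eɪk/ are the same ending sound, so the words rhyme.

Yes


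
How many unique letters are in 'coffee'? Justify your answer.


Unique letters in 'coffee': {c, e, f, o} = 4 distinct letters.

4


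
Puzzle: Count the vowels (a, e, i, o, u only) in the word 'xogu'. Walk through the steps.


Vowels in 'xogu': o, u = 2 vowels.

2


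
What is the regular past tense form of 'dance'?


Apply rule: Add -d (word ends in -e). 'dance' becomes 'danced'.

danced


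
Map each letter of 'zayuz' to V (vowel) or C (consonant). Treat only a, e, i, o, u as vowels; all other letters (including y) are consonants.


Letter mapping: z = C, a = V, y = C, u = V, z = C.

CVCVC


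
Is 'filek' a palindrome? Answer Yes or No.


Forward: 'filek'
Reversed: 'kelif'
They differ.

No


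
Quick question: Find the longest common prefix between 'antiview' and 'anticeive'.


Compare from the start: 4 characters match: 'anti'. Mismatch at position 5: 'v' vs 'c'.

anti


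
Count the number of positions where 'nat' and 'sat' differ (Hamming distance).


Alignment:
Position 1: 'n' vs 's' = DIFFER
Position 2: 'a' vs 'a' = match
Position 3: 't' vs 't' = match
Total differences: 1

1


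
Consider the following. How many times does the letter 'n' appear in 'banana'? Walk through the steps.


Letter 'n' in 'banana': found at position(s) 3, 5 = 2 occurrence(s).

2


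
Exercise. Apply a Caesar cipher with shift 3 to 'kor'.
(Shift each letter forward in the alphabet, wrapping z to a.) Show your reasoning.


Shift each letter by 3: k -> n, o -> r, r -> u. Result: 'nru'.

nru


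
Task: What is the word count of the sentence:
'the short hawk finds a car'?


Split into words: the | short | hawk | finds | a | car = 6 words.

6


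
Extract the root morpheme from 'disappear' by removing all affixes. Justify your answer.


Remove prefix 'dis' from 'disappear' to get root 'appear'.

appear


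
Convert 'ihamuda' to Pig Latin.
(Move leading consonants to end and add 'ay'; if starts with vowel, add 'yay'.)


'ihamuda' starts with a vowel, so add 'yay': 'ihamudayay'.

ihamudayay


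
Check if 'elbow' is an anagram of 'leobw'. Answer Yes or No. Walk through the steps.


Sorted letters of 'elbow': 'below'
Sorted letters of 'leobw': 'below'
They match.

Yes


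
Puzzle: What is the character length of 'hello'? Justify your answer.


Spell out 'hello' and number each letter: h(1), e(2), l(3), l(4), o(5). Total: 5 letters.

5


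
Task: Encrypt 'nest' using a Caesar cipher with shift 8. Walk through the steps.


Shift each letter by 8: n -> v, e -> m, s -> a, t -> b. Result: 'vmab'.

vmab


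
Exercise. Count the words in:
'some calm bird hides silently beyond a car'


Split into words: some | calm | bird | hides | silently | beyond | a | car = 8 words.

8


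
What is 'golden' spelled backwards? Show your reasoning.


Reverse 'golden' character by character: 'nedlog'.

nedlog


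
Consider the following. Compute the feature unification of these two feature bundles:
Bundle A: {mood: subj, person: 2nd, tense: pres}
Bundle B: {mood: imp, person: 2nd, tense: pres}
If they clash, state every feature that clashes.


Compare features:
mood: A=subj vs B=imp -> CLASH
person: A=2nd vs B=2nd -> unified: 2nd
tense: A=pres vs B=pres -> unified: pres
Clash detected on feature 'mood' (subj vs imp); unification fails.

CLASH on 'mood' (subj vs imp)


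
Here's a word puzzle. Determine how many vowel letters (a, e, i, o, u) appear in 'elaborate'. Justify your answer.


Vowels in 'elaborate': e, a, o, a, e = 5 vowels.

5


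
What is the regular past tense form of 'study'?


Apply rule: Change -y to -ied. 'study' becomes 'studied'.

studied


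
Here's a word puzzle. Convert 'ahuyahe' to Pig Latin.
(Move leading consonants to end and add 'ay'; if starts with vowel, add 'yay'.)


'ahuyahe' starts with a vowel, so add 'yay': 'ahuyaheyay'.

ahuyaheyay


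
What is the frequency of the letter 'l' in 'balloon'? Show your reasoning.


Letter 'l' in 'balloon': found at position(s) 3, 4 = 2 occurrence(s).

2


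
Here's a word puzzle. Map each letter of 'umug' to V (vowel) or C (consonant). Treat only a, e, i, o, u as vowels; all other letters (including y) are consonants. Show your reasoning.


Letter mapping: u = V, m = C, u = V, g = C.

VCVC


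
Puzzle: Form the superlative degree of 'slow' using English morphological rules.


Apply superlative formation (add -est): 'slow' -> 'slowest'.

slowest


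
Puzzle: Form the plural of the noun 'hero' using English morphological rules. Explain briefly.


Apply rule: Add -es (consonant + o). 'hero' becomes 'heroes'.

heroes


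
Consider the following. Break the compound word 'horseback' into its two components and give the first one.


Split 'horseback' into 'horse' + 'back'. The first part is 'horse'.

horse


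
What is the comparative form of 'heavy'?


Apply comparative formation (consonant + y: change y to i, add -er): 'heavy' -> 'heavier'.

heavier


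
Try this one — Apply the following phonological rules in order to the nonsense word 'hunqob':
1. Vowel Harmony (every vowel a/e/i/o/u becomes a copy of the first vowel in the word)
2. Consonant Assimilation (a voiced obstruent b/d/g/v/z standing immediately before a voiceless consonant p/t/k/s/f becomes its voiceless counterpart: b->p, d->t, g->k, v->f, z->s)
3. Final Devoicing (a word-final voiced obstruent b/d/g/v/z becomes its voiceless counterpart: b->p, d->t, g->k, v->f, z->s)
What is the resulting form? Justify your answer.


Starting form: 'hunqob'
Rule 1: Vowel Harmony: all vowels become 'u' (matching first vowel). 'hunqob' -> 'hunqub'
Rule 2: Consonant Assimilation: no voiced obstruent (b/d/g/v/z) stands immediately before a voiceless consonant (p/t/k/s/f). No change.
Rule 3: Final Devoicing: word-final voiced obstruent 'b' becomes voiceless 'p'. 'hunqub' -> 'hunqup'
Final form: 'hunqup'

hunqup


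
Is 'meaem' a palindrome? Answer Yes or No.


Forward: 'meaem'
Reversed: 'meaem'
They are identical.

Yes


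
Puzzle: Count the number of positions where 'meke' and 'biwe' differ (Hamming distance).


Alignment:
Position 1: 'm' vs 'b' = DIFFER
Position 2: 'e' vs 'i' = DIFFER
Position 3: 'k' vs 'w' = DIFFER
Position 4: 'e' vs 'e' = match
Total differences: 3

3


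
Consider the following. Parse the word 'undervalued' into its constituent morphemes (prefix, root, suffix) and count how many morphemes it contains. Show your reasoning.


Step 1: Identify prefix: 'under' (meaning: beneath/insufficient)
Step 2: Identify root: 'value'
Step 3: Identify suffix(es): 'ed'
Decomposition: under- (prefix: beneath/insufficient) + value (root) + -ed (suffix: past)
Total morphemes: 3

3 morphemes (under- (prefix: beneath/insufficient) + value (root) + -ed (suffix: past))


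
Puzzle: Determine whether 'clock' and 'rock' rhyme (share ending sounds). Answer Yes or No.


Rime (stressed vowel + following sounds) of 'clock': -ock = /ɒk/
Rime of 'rock': -ock = /ɒk/
/ɒk/ and /ɒk/ are the same ending sound, so the words rhyme.

Yes


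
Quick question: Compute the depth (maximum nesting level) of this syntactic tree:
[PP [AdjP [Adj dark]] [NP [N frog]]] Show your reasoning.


Count bracket nesting levels:
'[' at pos 0: depth = 1
'[' at pos 4: depth = 2
'[' at pos 10: depth = 3
'[' at pos 22: depth = 2
'[' at pos 26: depth = 3
Maximum depth reached: 3

3


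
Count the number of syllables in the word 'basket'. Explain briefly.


Break 'basket' into syllables: bas-ket -> bas | ket = 2 syllables

2 syllables


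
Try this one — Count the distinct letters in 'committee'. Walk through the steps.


Unique letters in 'committee': {c, e, i, m, o, t} = 6 distinct letters.

6


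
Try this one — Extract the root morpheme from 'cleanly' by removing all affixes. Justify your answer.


Remove suffix '-ly' from 'cleanly' to get root 'clean'.

clean


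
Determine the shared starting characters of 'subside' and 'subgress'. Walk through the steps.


Compare from the start: 3 characters match: 'sub'. Mismatch at position 4: 's' vs 'g'.

sub


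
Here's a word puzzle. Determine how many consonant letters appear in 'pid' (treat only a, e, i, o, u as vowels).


Consonants in 'pid': p, d = 2 consonants.

2


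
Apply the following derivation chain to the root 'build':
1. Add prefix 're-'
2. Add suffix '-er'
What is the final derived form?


Step 1: Add prefix 're-' to 'build' = 'rebuild'
Step 2: Add suffix '-er' to 'rebuild' = 'rebuilder'

rebuilder


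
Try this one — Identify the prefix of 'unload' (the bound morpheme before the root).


The word 'unload' = 'un' (prefix) + 'load' (root). The prefix is 'un'.

un


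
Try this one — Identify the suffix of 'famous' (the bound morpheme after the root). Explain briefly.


The word 'famous' = 'fame' (root) + '-ous' (suffix). The suffix is '-ous'.

ous


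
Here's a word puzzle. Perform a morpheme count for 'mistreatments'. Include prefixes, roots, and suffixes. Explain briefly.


Decomposition: mis- (prefix) + treat (root) + -ment (suffix) + -s (plural) = 4 morpheme(s)

4 morphemes


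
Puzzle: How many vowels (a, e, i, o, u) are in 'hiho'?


Vowels in 'hiho': i, o = 2 vowels.

2


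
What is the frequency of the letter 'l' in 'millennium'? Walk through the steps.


Letter 'l' in 'millennium': found at position(s) 3, 4 = 2 occurrence(s).

2


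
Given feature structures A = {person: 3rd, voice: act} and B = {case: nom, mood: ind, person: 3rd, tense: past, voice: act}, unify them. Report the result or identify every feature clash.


Compare features:
case: A=_ vs B=nom -> unified: nom
mood: A=_ vs B=ind -> unified: ind
person: A=3rd vs B=3rd -> unified: 3rd
tense: A=_ vs B=past -> unified: past
voice: A=act vs B=act -> unified: act
No clashes found.

Unified: {case: nom, mood: ind, person: 3rd, tense: past, voice: act}


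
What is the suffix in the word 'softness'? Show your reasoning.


The word 'softness' = 'soft' (root) + '-ness' (suffix). The suffix is '-ness'.

ness


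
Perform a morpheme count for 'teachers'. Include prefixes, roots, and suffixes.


Decomposition: teach (root) + -er (suffix) + -s (plural) = 3 morpheme(s)

3 morphemes


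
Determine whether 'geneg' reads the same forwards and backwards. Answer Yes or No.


Forward: 'geneg'
Reversed: 'geneg'
They are identical.

Yes


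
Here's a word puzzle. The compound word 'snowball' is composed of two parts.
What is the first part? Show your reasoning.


Split 'snowball' into 'snow' + 'ball'. The first part is 'snow'.

snow


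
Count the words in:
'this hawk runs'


Split into words: this | hawk | runs = 3 words.

3


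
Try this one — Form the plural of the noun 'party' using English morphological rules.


Apply rule: Change -y to -ies (consonant + y). 'party' becomes 'parties'.

parties


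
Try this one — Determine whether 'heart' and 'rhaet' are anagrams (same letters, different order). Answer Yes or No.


Sorted letters of 'heart': 'aehrt'
Sorted letters of 'rhaet': 'aehrt'
They match.

Yes


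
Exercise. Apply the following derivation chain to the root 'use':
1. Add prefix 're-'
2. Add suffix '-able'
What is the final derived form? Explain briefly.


Step 1: Add prefix 're-' to 'use' = 'reuse'
Step 2: Add suffix '-able' to 'reuse' = 'reusable'

reusable


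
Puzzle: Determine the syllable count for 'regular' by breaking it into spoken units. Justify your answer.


Break 'regular' into syllables: reg-u-lar -> reg | u | lar = 3 syllables

3 syllables


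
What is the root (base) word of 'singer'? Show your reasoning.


Remove suffix '-er' from 'singer' to get root 'sing'.

sing


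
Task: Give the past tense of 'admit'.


Apply rule: Double final consonant and add -ed. 'admit' becomes 'admitted'.

admitted


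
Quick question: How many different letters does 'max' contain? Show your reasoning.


Unique letters in 'max': {a, m, x} = 3 distinct letters.

3


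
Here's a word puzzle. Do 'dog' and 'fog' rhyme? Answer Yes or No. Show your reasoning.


Rime (stressed vowel + following sounds) of 'dog': -og = /ɒg/
Rime of 'fog': -og = /ɒg/
/ɒg/ and /ɒg/ are the same ending sound, so the words rhyme.

Yes


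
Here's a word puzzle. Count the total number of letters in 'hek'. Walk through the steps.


Spell out 'hek' and number each letter: h(1), e(2), k(3). Total: 3 letters.

3


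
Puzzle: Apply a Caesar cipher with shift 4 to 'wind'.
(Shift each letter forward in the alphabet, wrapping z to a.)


Shift each letter by 4: w -> a, i -> m, n -> r, d -> h. Result: 'amrh'.

amrh


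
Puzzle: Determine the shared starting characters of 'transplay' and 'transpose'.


Compare from the start: 6 characters match: 'transp'. Mismatch at position 7: 'l' vs 'o'.

transp


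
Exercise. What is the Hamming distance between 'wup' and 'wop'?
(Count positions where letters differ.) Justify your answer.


Alignment:
Position 1: 'w' vs 'w' = match
Position 2: 'u' vs 'o' = DIFFER
Position 3: 'p' vs 'p' = match
Total differences: 1

1


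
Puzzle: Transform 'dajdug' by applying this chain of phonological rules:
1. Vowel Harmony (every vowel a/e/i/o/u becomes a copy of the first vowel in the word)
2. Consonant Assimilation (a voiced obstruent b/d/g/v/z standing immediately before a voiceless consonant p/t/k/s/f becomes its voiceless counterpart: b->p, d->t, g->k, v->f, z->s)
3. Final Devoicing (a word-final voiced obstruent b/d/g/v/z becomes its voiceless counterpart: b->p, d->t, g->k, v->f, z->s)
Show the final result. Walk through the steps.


Starting form: 'dajdug'
Rule 1: Vowel Harmony: all vowels become 'a' (matching first vowel). 'dajdug' -> 'dajdag'
Rule 2: Consonant Assimilation: no voiced obstruent (b/d/g/v/z) stands immediately before a voiceless consonant (p/t/k/s/f). No change.
Rule 3: Final Devoicing: word-final voiced obstruent 'g' becomes voiceless 'k'. 'dajdag' -> 'dajdak'
Final form: 'dajdak'

dajdak


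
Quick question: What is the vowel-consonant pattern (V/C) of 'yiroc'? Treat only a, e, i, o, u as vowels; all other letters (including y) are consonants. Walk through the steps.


Letter mapping: y = C, i = V, r = C, o = V, c = C.

CVCVC


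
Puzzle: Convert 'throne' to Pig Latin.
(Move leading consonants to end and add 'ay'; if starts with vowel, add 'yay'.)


'throne': move consonant cluster 'thr' to end and add 'ay': 'onethray'.

onethray


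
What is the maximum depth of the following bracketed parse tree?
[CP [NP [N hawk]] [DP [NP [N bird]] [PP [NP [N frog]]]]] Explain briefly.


Count bracket nesting levels:
'[' at pos 0: depth = 1
'[' at pos 4: depth = 2
'[' at pos 8: depth = 3
'[' at pos 18: depth = 2
'[' at pos 22: depth = 3
'[' at pos 26: depth = 4
'[' at pos 36: depth = 3
'[' at pos 40: depth = 4
'[' at pos 44: depth = 5
Maximum depth reached: 5

5


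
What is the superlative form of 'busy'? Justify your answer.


Apply superlative formation (consonant + y: change y to i, add -est): 'busy' -> 'busiest'.

busiest


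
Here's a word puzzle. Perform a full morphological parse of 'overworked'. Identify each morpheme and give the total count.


Step 1: Identify prefix: 'over' (meaning: excessively)
Step 2: Identify root: 'work'
Step 3: Identify suffix(es): 'ed'
Decomposition: over- (prefix: excessively) + work (root) + -ed (suffix: past)
Total morphemes: 3

3 morphemes (over- (prefix: excessively) + work (root) + -ed (suffix: past))


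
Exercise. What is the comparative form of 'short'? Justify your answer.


Apply comparative formation (add -er): 'short' -> 'shorter'.

shorter


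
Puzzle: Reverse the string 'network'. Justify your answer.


Reverse 'network' character by character: 'krowten'.

krowten


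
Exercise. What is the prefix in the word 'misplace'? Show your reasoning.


The word 'misplace' = 'mis' (prefix) + 'place' (root). The prefix is 'mis'.

mis


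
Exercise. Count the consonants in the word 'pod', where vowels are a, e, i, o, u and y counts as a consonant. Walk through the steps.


Consonants in 'pod': p, d = 2 consonants.

2


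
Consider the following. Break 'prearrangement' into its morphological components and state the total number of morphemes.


Step 1: Identify prefix: 'pre' (meaning: before)
Step 2: Identify root: 'arrange'
Step 3: Identify suffix(es): 'ment'
Decomposition: pre- (prefix: before) + arrange (root) + -ment (suffix: action/result)
Total morphemes: 3

3 morphemes (pre- (prefix: before) + arrange (root) + -ment (suffix: action/result))


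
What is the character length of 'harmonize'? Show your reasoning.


Spell out 'harmonize' and number each letter: h(1), a(2), r(3), m(4), o(5), n(6), i(7), z(8), e(9). Total: 9 letters.

9


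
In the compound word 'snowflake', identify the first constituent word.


Split 'snowflake' into 'snow' + 'flake'. The first part is 'snow'.

snow


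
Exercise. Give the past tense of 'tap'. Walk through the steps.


Apply rule: Double final consonant and add -ed. 'tap' becomes 'tapped'.

tapped


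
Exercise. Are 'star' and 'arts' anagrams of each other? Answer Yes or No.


Sorted letters of 'star': 'arst'
Sorted letters of 'arts': 'arst'
They match.

Yes


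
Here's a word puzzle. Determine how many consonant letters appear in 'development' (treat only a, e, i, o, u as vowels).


Consonants in 'development': d, v, l, p, m, n, t = 7 consonants.

7


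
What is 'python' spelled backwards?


Reverse 'python' character by character: 'nohtyp'.

nohtyp


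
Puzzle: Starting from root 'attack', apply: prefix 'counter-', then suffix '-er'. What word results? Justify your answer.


Step 1: Add prefix 'counter-' to 'attack' = 'counterattack'
Step 2: Add suffix '-er' to 'counterattack' = 'counterattacker'

counterattacker


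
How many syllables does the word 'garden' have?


Break 'garden' into syllables: gar-den -> gar | den = 2 syllables

2 syllables


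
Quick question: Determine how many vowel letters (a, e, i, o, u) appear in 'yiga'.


Vowels in 'yiga': i, a = 2 vowels.

2
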